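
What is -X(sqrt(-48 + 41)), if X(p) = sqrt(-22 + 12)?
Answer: -I*sqrt(10) ≈ -3.1623*I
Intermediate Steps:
X(p) = I*sqrt(10) (X(p) = sqrt(-10) = I*sqrt(10))
-X(sqrt(-48 + 41)) = -I*sqrt(10)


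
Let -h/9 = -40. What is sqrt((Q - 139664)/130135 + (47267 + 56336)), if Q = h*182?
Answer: sqrt(1754519404735235)/130135 ≈ 321.87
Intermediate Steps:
h = 360 (h = -9*(-40) = 360)
Q = 65520 (Q = 360*182 = 65520)
sqrt((Q - 139664)/130135 + (47267 + 56336)) = sqrt((65520 - 139664)/130135 + (47267 + 56336)) = sqrt(-74144*1/130135 + 103603) = sqrt(-74144/130135 + 103603) = sqrt(13482302261/130135) = sqrt(1754519404735235)/130135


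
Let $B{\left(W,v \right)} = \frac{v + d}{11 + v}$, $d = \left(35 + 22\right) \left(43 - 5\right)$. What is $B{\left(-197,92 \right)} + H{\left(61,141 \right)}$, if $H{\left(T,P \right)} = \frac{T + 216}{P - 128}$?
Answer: $\frac{57885}{1339} \approx 43.23$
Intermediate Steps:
$d = 2166$ ($d = 57 \cdot 38 = 2166$)
$H{\left(T,P \right)} = \frac{216 + T}{-128 + P}$
$B{\left(W,v \right)} = \frac{2166 + v}{11 + v}$ ($B{\left(W,v \right)} = \frac{v + 2166}{11 + v} = \frac{2166 + v}{11 + v}$)
$B{\left(-197,92 \right)} + H{\left(61,141 \right)} = \frac{2166 + 92}{11 + 92} + \frac{216 + 61}{-128 + 141} = \frac{1}{103} \cdot 2258 + \frac{1}{13} \cdot 277 = \frac{2258}{103} + \frac{277}{13} = \frac{57885}{1339}$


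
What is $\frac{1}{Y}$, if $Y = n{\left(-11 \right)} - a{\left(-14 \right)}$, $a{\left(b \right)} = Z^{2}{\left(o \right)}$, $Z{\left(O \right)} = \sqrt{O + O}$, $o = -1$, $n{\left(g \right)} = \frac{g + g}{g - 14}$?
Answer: $\frac{25}{72} \approx 0.34722$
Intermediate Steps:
$n{\left(g \right)} = \frac{2 g}{-14 + g}$
$Z{\left(O \right)} = \sqrt{2} \sqrt{O}$ ($Z{\left(O \right)} = \sqrt{2 O} = \sqrt{2} \sqrt{O}$)
$a{\left(b \right)} = -2$ ($a{\left(b \right)} = \left(\sqrt{2} \sqrt{-1}\right)^{2} = \left(\sqrt{2} i\right)^{2} = \left(i \sqrt{2}\right)^{2} = -2$)
$Y = \frac{72}{25}$ ($Y = 2 \left(-11\right) \frac{1}{-14 - 11} - -2 = 2 \left(-11\right) \frac{1}{-25} + 2 = 2 \left(-11\right) \left(- \frac{1}{25}\right) + 2 = \frac{22}{25} + 2 = \frac{72}{25} \approx 2.88$)
$\frac{1}{Y} = \frac{1}{\frac{72}{25}} = \frac{25}{72}$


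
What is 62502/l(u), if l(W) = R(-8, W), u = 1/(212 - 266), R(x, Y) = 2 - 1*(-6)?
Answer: 31251/4 ≈ 7812.8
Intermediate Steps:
R(x, Y) = 8 (R(x, Y) = 2 + 6 = 8)
u = -1/54 (u = 1/(-54) = -1/54 ≈ -0.018519)
l(W) = 8
62502/l(u) = 62502/8 = 62502*(1/8) = 31251/4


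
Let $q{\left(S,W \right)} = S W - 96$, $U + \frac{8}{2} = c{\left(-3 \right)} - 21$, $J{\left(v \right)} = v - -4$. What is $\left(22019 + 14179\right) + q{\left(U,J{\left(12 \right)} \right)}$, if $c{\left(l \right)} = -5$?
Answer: $35622$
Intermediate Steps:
$J{\left(v \right)} = 4 + v$ ($J{\left(v \right)} = v + 4 = 4 + v$)
$U = -30$ ($U = -4 - 26 = -30$)
$q{\left(S,W \right)} = -96 + S W$
$\left(22019 + 14179\right) + q{\left(U,J{\left(12 \right)} \right)} = \left(22019 + 14179\right) - \left(96 + 30 \left(4 + 12\right)\right) = 36198 - 576 = 35622$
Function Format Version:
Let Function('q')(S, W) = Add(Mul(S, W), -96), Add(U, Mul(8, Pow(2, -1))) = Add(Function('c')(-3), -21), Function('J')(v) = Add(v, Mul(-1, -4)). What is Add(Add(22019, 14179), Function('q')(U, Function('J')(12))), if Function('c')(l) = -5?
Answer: 35622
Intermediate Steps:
Function('J')(v) = Add(4, v) (Function('J')(v) = Add(v, 4) = Add(4, v))
U = -30 (U = Add(-4, Add(-5, -21)) = Add(-4, -26) = -30)
Function('q')(S, W) = Add(-96, Mul(S, W))
Add(Add(22019, 14179), Function('q')(U, Function('J')(12))) = Add(Add(22019, 14179), Add(-96, Mul(-30, Add(4, 12)))) = Add(36198, Add(-96, Mul(-30, 16))) = Add(36198, Add(-96, -480)) = Add(36198, -576) = 35622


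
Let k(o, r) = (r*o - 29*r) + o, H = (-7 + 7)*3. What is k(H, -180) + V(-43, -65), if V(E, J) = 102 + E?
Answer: 5279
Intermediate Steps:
H = 0 (H = 0*3 = 0)
k(o, r) = o - 29*r + o*r (k(o, r) = (o*r - 29*r) + o = (-29*r + o*r) + o = o - 29*r + o*r)
k(H, -180) + V(-43, -65) = (0 - 29*(-180) + 0*(-180)) + (102 - 43) = (0 + 5220 + 0) + 59 = 5220 + 59 = 5279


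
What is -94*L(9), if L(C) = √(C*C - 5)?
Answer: -188*√19 ≈ -819.47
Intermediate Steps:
L(C) = √(-5 + C²) (L(C) = √(C² - 5) = √(-5 + C²))
-94*L(9) = -94*√(-5 + 9²) = -94*√(-5 + 81) = -188*√19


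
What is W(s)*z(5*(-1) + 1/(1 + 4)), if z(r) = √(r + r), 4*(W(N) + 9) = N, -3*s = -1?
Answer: -107*I*√15/15 ≈ -27.627*I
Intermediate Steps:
s = ⅓ (s = -⅓*(-1) = ⅓ ≈ 0.33333)
W(N) = -9 + N/4
z(r) = √2*√r (z(r) = √(2*r) = √2*√r)
W(s)*z(5*(-1) + 1/(1 + 4)) = (-9 + (¼)*(⅓))*(√2*√(5*(-1) + 1/(1 + 4))) = (-9 + 1/12)*(√2*√(-5 + 1/5)) = -107*√2*√(-5 + ⅕)/12 = -107*√2*√(-24/5)/12 = -107*√2*2*I*√30/5/12 = -107*I*√15/15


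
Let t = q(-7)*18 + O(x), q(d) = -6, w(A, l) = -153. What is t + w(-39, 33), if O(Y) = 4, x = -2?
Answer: -257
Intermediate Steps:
t = -104 (t = -6*18 + 4 = -108 + 4 = -104)
t + w(-39, 33) = -104 - 153 = -257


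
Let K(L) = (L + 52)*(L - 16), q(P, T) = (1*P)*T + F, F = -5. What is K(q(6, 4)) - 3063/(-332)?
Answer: 73779/332 ≈ 222.23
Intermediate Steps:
q(P, T) = -5 + P*T (q(P, T) = (1*P)*T - 5 = P*T - 5 = -5 + P*T)
K(L) = (-16 + L)*(52 + L) (K(L) = (52 + L)*(-16 + L) = (-16 + L)*(52 + L))
K(q(6, 4)) - 3063/(-332) = (-832 + (-5 + 6*4)² + 36*(-5 + 6*4)) - 3063/(-332) = (-832 + (-5 + 24)² + 36*(-5 + 24)) - 3063*(-1/332) = (-832 + 19² + 36*19) + 3063/332 = (-832 + 361 + 684) + 3063/332 = 213 + 3063/332 = 73779/332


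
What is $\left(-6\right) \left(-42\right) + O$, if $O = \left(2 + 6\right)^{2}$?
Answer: $316$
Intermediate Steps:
$O = 64$ ($O = 8^{2} = 64$)
$\left(-6\right) \left(-42\right) + O = \left(-6\right) \left(-42\right) + 64 = 252 + 64 = 316$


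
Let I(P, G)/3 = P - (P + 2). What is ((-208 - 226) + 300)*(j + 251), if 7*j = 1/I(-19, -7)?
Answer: -706247/21 ≈ -33631.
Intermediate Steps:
I(P, G) = -6 (I(P, G) = 3*(P - (P + 2)) = 3*(P - (2 + P)) = 3*(P + (-2 - P)) = 3*(-2) = -6)
j = -1/42 (j = (1/7)/(-6) = (1/7)*(-1/6) = -1/42 ≈ -0.023810)
((-208 - 226) + 300)*(j + 251) = ((-208 - 226) + 300)*(-1/42 + 251) = (-434 + 300)*(10541/42) = -134*10541/42 = -706247/21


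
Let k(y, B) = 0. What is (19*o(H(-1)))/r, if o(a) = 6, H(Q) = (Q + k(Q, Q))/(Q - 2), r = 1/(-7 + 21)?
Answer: 1596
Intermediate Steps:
r = 1/14 ≈ 0.071429
H(Q) = Q/(-2 + Q) (H(Q) = (Q + 0)/(Q - 2) = Q/(-2 + Q))
(19*o(H(-1)))/r = (19*6)/(1/14) = 114*14 = 1596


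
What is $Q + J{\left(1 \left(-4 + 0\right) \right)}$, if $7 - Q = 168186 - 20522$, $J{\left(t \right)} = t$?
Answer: $-147661$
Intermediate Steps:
$Q = -147657$ ($Q = 7 - \left(168186 - 20522\right) = 7 - 147664 = -147657$)
$Q + J{\left(1 \left(-4 + 0\right) \right)} = -147657 + 1 \left(-4 + 0\right) = -147657 + 1 \left(-4\right) = -147657 - 4 = -147661$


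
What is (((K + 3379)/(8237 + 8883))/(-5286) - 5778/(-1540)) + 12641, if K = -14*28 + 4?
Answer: 29370456900927/2322738880 ≈ 12645.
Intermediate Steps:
K = -388 (K = -392 + 4 = -388)
(((K + 3379)/(8237 + 8883))/(-5286) - 5778/(-1540)) + 12641 = (((-388 + 3379)/(8237 + 8883))/(-5286) - 5778/(-1540)) + 12641 = ((2991/17120)*(-1/5286) - 5778*(-1/1540)) + 12641 = ((2991*(1/17120))*(-1/5286) + 2889/770) + 12641 = ((2991/17120)*(-1/5286) + 2889/770) + 12641 = (-997/30165440 + 2889/770) + 12641 = 8714718847/2322738880 + 12641 = 29370456900927/2322738880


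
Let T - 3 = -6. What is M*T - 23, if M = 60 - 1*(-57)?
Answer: -374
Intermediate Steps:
T = -3 (T = 3 - 6 = -3)
M = 117 (M = 60 + 57 = 117)
M*T - 23 = 117*(-3) - 23 = -351 - 23 = -374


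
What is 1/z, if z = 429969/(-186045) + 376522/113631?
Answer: 7046826465/7064076017 ≈ 0.99756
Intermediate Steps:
z = 7064076017/7046826465 (z = 429969*(-1/186045) + 376522*(1/113631) = -143323/62015 + 376522/113631 = 7064076017/7046826465 ≈ 1.0024)
1/z = 1/(7064076017/7046826465) = 7046826465/7064076017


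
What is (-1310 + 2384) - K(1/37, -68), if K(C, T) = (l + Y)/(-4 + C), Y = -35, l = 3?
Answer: 156694/147 ≈ 1065.9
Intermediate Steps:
K(C, T) = -32/(-4 + C) (K(C, T) = (3 - 35)/(-4 + C) = -32/(-4 + C))
(-1310 + 2384) - K(1/37, -68) = (-1310 + 2384) - (-32)/(-4 + 1/37) = 1074 - (-32)/(-4 + 1/37) = 1074 - (-32)/(-147/37) = 1074 - (-32)*(-37)/147 = 1074 - 1*1184/147 = 1074 - 1184/147 = 156694/147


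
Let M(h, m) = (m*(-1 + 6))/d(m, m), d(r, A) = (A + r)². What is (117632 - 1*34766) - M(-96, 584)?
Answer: 193574971/2336 ≈ 82866.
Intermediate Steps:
M(h, m) = 5/(4*m) (M(h, m) = (m*(-1 + 6))/((m + m)²) = (m*5)/((2*m)²) = (5*m)/((4*m²)) = (5*m)*(1/(4*m²)) = 5/(4*m))
(117632 - 1*34766) - M(-96, 584) = (117632 - 1*34766) - 5/(4*584) = (117632 - 34766) - 5/(4*584) = 82866 - 1*5/2336 = 82866 - 5/2336 = 193574971/2336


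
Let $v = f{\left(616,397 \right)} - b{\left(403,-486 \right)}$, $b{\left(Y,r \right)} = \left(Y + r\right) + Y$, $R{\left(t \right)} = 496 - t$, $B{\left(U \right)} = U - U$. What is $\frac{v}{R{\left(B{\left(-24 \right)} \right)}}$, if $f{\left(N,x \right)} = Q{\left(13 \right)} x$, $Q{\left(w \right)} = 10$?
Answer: $\frac{1825}{248} \approx 7.3589$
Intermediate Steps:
$B{\left(U \right)} = 0$
$f{\left(N,x \right)} = 10 x$
$b{\left(Y,r \right)} = r + 2 Y$
$v = 3650$ ($v = 10 \cdot 397 - \left(-486 + 2 \cdot 403\right) = 3970 - \left(-486 + 806\right) = 3970 - 320 = 3650$)
$\frac{v}{R{\left(B{\left(-24 \right)} \right)}} = \frac{3650}{496 - 0} = \frac{3650}{496 + 0} = \frac{3650}{496} = 3650 \cdot \frac{1}{496} = \frac{1825}{248}$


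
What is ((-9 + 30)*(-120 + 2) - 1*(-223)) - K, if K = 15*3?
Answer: -2300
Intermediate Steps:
K = 45
((-9 + 30)*(-120 + 2) - 1*(-223)) - K = ((-9 + 30)*(-120 + 2) - 1*(-223)) - 1*45 = (21*(-118) + 223) - 45 = (-2478 + 223) - 45 = -2255 - 45 = -2300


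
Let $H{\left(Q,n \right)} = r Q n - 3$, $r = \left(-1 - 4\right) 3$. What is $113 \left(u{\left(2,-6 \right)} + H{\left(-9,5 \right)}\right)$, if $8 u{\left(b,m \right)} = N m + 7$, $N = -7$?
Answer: $\frac{613025}{8} \approx 76628.0$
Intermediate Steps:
$u{\left(b,m \right)} = \frac{7}{8} - \frac{7 m}{8}$ ($u{\left(b,m \right)} = \frac{- 7 m + 7}{8} = \frac{7 - 7 m}{8} = \frac{7}{8} - \frac{7 m}{8}$)
$r = -15$ ($r = \left(-5\right) 3 = -15$)
$H{\left(Q,n \right)} = -3 - 15 Q n$ ($H{\left(Q,n \right)} = - 15 Q n - 3 = -3 - 15 Q n$)
$113 \left(u{\left(2,-6 \right)} + H{\left(-9,5 \right)}\right) = 113 \left(\left(\frac{7}{8} - - \frac{21}{4}\right) - \left(3 - 675\right)\right) = 113 \left(\left(\frac{7}{8} + \frac{21}{4}\right) + \left(-3 + 675\right)\right) = 113 \left(\frac{49}{8} + 672\right) = 113 \cdot \frac{5425}{8} = \frac{613025}{8}$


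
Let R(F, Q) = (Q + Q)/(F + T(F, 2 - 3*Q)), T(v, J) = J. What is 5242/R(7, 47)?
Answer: -345972/47 ≈ -7361.1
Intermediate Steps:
R(F, Q) = 2*Q/(2 + F - 3*Q) (R(F, Q) = (Q + Q)/(F + (2 - 3*Q)) = (2*Q)/(2 + F - 3*Q) = 2*Q/(2 + F - 3*Q))
5242/R(7, 47) = 5242/((2*47/(2 + 7 - 3*47))) = 5242/((2*47/(2 + 7 - 141))) = 5242/((2*47/(-132))) = 5242/((2*47*(-1/132))) = 5242/(-47/66) = 5242*(-66/47) = -345972/47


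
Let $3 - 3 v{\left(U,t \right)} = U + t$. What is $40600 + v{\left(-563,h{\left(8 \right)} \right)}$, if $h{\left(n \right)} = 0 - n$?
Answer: $\frac{122374}{3} \approx 40791.0$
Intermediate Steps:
$h{\left(n \right)} = - n$
$v{\left(U,t \right)} = 1 - \frac{U}{3} - \frac{t}{3}$ ($v{\left(U,t \right)} = 1 - \frac{U + t}{3} = 1 - \left(\frac{U}{3} + \frac{t}{3}\right) = 1 - \frac{U}{3} - \frac{t}{3}$)
$40600 + v{\left(-563,h{\left(8 \right)} \right)} = 40600 - \left(- \frac{566}{3} + \frac{1}{3} \left(-1\right) 8\right) = 40600 + \left(1 + \frac{563}{3} - - \frac{8}{3}\right) = 40600 + \left(1 + \frac{563}{3} + \frac{8}{3}\right) = 40600 + \frac{574}{3} = \frac{122374}{3}$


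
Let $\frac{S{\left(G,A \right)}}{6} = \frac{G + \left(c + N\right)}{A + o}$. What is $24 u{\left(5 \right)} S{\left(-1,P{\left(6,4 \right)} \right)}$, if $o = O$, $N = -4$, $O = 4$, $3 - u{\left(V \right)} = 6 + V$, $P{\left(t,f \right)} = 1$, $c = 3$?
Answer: $\frac{2304}{5} \approx 460.8$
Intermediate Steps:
$u{\left(V \right)} = -3 - V$ ($u{\left(V \right)} = 3 - \left(6 + V\right) = -3 - V$)
$o = 4$
$S{\left(G,A \right)} = \frac{6 \left(-1 + G\right)}{4 + A}$ ($S{\left(G,A \right)} = 6 \frac{G + \left(3 - 4\right)}{A + 4} = 6 \frac{G - 1}{4 + A} = 6 \frac{-1 + G}{4 + A} = \frac{6 \left(-1 + G\right)}{4 + A}$)
$24 u{\left(5 \right)} S{\left(-1,P{\left(6,4 \right)} \right)} = 24 \left(-3 - 5\right) \frac{6 \left(-1 - 1\right)}{4 + 1} = 24 \left(-3 - 5\right) 6 \cdot \frac{1}{5} \left(-2\right) = 24 \left(-8\right) 6 \cdot \frac{1}{5} \left(-2\right) = \left(-192\right) \left(- \frac{12}{5}\right) = \frac{2304}{5}$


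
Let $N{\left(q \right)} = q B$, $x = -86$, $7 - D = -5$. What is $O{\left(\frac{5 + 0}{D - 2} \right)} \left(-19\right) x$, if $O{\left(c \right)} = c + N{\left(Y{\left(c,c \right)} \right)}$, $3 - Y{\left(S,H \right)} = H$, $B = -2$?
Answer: $-7353$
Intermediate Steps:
$D = 12$ ($D = 7 - -5 = 7 + 5 = 12$)
$Y{\left(S,H \right)} = 3 - H$
$N{\left(q \right)} = - 2 q$ ($N{\left(q \right)} = q \left(-2\right) = - 2 q$)
$O{\left(c \right)} = -6 + 3 c$ ($O{\left(c \right)} = c - 2 \left(3 - c\right) = c + \left(-6 + 2 c\right) = -6 + 3 c$)
$O{\left(\frac{5 + 0}{D - 2} \right)} \left(-19\right) x = \left(-6 + 3 \frac{5 + 0}{12 - 2}\right) \left(-19\right) \left(-86\right) = \left(-6 + 3 \cdot \frac{5}{10}\right) \left(-19\right) \left(-86\right) = \left(-6 + 3 \cdot 5 \cdot \frac{1}{10}\right) \left(-19\right) \left(-86\right) = \left(-6 + 3 \cdot \frac{1}{2}\right) \left(-19\right) \left(-86\right) = \left(-6 + \frac{3}{2}\right) \left(-19\right) \left(-86\right) = \left(- \frac{9}{2}\right) \left(-19\right) \left(-86\right) = \frac{171}{2} \left(-86\right) = -7353$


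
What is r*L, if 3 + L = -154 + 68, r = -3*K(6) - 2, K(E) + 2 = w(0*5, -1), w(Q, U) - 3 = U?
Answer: 178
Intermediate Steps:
w(Q, U) = 3 + U
K(E) = 0 (K(E) = -2 + (3 - 1) = -2 + 2 = 0)
r = -2 (r = -3*0 - 2 = 0 - 2 = -2)
L = -89 (L = -3 + (-154 + 68) = -3 - 86 = -89)
r*L = -2*(-89) = 178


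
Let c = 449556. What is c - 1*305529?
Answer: 144027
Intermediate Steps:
c - 1*305529 = 449556 - 1*305529 = 449556 - 305529 = 144027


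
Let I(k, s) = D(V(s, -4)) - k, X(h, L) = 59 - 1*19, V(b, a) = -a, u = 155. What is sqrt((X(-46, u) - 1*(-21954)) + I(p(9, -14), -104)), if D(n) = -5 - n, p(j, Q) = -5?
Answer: sqrt(21990) ≈ 148.29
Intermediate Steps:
X(h, L) = 40 (X(h, L) = 59 - 19 = 40)
I(k, s) = -9 - k (I(k, s) = (-5 - (-1)*(-4)) - k = (-5 - 1*4) - k = (-5 - 4) - k = -9 - k)
sqrt((X(-46, u) - 1*(-21954)) + I(p(9, -14), -104)) = sqrt((40 - 1*(-21954)) + (-9 - 1*(-5))) = sqrt((40 + 21954) + (-9 + 5)) = sqrt(21994 - 4) = sqrt(21990)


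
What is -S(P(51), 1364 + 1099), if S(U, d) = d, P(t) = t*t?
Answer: -2463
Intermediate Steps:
P(t) = t²
-S(P(51), 1364 + 1099) = -(1364 + 1099) = -1*2463 = -2463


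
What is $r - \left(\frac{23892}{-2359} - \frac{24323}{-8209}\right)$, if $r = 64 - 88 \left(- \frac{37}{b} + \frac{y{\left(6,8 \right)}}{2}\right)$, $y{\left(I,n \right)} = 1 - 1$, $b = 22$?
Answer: $\frac{4244138043}{19365031} \approx 219.17$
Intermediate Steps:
$y{\left(I,n \right)} = 0$ ($y{\left(I,n \right)} = 1 - 1 = 0$)
$r = 212$ ($r = 64 - 88 \left(- \frac{37}{22} + \frac{0}{2}\right) = 64 - 88 \left(\left(-37\right) \frac{1}{22} + 0 \cdot \frac{1}{2}\right) = 64 - 88 \left(- \frac{37}{22} + 0\right) = 64 - -148 = 64 + 148 = 212$)
$r - \left(\frac{23892}{-2359} - \frac{24323}{-8209}\right) = 212 - \left(\frac{23892}{-2359} - \frac{24323}{-8209}\right) = 212 - \left(23892 \left(- \frac{1}{2359}\right) - - \frac{24323}{8209}\right) = 212 - \left(- \frac{23892}{2359} + \frac{24323}{8209}\right) = 212 - - \frac{138751471}{19365031} = 212 + \frac{138751471}{19365031} = \frac{4244138043}{19365031}$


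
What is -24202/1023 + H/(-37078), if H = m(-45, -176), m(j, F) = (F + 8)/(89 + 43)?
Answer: -448680227/18965397 ≈ -23.658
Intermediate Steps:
m(j, F) = 2/33 + F/132 (m(j, F) = (8 + F)/132 = (8 + F)*(1/132) = 2/33 + F/132)
H = -14/11 (H = 2/33 + (1/132)*(-176) = 2/33 - 4/3 = -14/11 ≈ -1.2727)
-24202/1023 + H/(-37078) = -24202/1023 - 14/11/(-37078) = -24202*1/1023 - 14/11*(-1/37078) = -24202/1023 + 7/203929 = -448680227/18965397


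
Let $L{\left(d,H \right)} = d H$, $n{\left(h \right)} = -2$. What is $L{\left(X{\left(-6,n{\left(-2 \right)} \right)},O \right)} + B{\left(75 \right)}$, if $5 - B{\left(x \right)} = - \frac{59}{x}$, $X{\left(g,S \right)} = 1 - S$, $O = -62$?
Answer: $- \frac{13516}{75} \approx -180.21$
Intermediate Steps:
$B{\left(x \right)} = 5 + \frac{59}{x}$ ($B{\left(x \right)} = 5 - - \frac{59}{x} = 5 + \frac{59}{x}$)
$L{\left(d,H \right)} = H d$
$L{\left(X{\left(-6,n{\left(-2 \right)} \right)},O \right)} + B{\left(75 \right)} = - 62 \left(1 - -2\right) + \left(5 + \frac{59}{75}\right) = - 62 \left(1 + 2\right) + \left(5 + 59 \cdot \frac{1}{75}\right) = \left(-62\right) 3 + \left(5 + \frac{59}{75}\right) = -186 + \frac{434}{75} = - \frac{13516}{75}$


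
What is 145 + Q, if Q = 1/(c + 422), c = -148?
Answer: 39731/274 ≈ 145.00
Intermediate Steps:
Q = 1/274 (Q = 1/(-148 + 422) = 1/274 ≈ 0.0036496)
145 + Q = 145 + 1/274 = 39731/274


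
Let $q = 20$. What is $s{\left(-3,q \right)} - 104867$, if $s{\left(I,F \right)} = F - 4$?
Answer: $-104851$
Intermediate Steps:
$s{\left(I,F \right)} = -4 + F$
$s{\left(-3,q \right)} - 104867 = \left(-4 + 20\right) - 104867 = 16 - 104867 = -104851$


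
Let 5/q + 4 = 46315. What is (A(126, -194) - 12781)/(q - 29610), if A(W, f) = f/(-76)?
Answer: 22487741691/52108210790 ≈ 0.43156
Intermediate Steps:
A(W, f) = -f/76 (A(W, f) = f*(-1/76) = -f/76)
q = 5/46311 (q = 5/(-4 + 46315) = 5/46311 ≈ 0.00010797)
(A(126, -194) - 12781)/(q - 29610) = (-1/76*(-194) - 12781)/(5/46311 - 29610) = (97/38 - 12781)/(-1371268705/46311) = -485581/38*(-46311/1371268705) = 22487741691/52108210790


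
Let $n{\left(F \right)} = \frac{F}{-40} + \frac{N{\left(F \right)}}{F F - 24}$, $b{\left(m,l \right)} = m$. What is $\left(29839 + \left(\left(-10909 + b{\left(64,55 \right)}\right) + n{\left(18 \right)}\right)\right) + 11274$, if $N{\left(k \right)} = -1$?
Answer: $\frac{2270066}{75} \approx 30268.0$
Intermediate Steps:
$n{\left(F \right)} = - \frac{1}{-24 + F^{2}} - \frac{F}{40}$ ($n{\left(F \right)} = \frac{F}{-40} - \frac{1}{F F - 24} = F \left(- \frac{1}{40}\right) - \frac{1}{F^{2} - 24} = - \frac{F}{40} - \frac{1}{-24 + F^{2}} = - \frac{1}{-24 + F^{2}} - \frac{F}{40}$)
$\left(29839 + \left(\left(-10909 + b{\left(64,55 \right)}\right) + n{\left(18 \right)}\right)\right) + 11274 = \left(29839 + \left(\left(-10909 + 64\right) + \frac{-40 - 18^{3} + 24 \cdot 18}{40 \left(-24 + 18^{2}\right)}\right)\right) + 11274 = \left(29839 - \left(10845 - \frac{-40 - 5832 + 432}{40 \left(-24 + 324\right)}\right)\right) + 11274 = \left(29839 - \left(10845 - \frac{-40 - 5832 + 432}{40 \cdot 300}\right)\right) + 11274 = \left(29839 - \left(10845 - - \frac{34}{75}\right)\right) + 11274 = \left(29839 - \frac{813409}{75}\right) + 11274 = \frac{1424516}{75} + 11274 = \frac{2270066}{75}$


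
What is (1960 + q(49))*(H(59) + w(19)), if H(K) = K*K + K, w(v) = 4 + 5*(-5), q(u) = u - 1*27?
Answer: 6974658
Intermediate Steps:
q(u) = -27 + u (q(u) = u - 27 = -27 + u)
w(v) = -21 (w(v) = 4 - 25 = -21)
H(K) = K + K² (H(K) = K² + K = K + K²)
(1960 + q(49))*(H(59) + w(19)) = (1960 + (-27 + 49))*(59*(1 + 59) - 21) = (1960 + 22)*(59*60 - 21) = 1982*(3540 - 21) = 1982*3519 = 6974658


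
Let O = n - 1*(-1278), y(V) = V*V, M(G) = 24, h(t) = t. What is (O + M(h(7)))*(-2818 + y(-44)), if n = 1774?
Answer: -2713032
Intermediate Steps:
y(V) = V²
O = 3052 (O = 1774 - 1*(-1278) = 1774 + 1278 = 3052)
(O + M(h(7)))*(-2818 + y(-44)) = (3052 + 24)*(-2818 + (-44)²) = 3076*(-2818 + 1936) = 3076*(-882) = -2713032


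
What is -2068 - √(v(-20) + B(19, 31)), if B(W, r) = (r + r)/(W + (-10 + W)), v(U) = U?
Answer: -2068 - I*√3486/14 ≈ -2068.0 - 4.2173*I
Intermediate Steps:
B(W, r) = 2*r/(-10 + 2*W) (B(W, r) = (2*r)/(-10 + 2*W) = 2*r/(-10 + 2*W))
-2068 - √(v(-20) + B(19, 31)) = -2068 - √(-20 + 31/(-5 + 19)) = -2068 - √(-20 + 31/14) = -2068 - √(-249/14) = -2068 - I*√3486/14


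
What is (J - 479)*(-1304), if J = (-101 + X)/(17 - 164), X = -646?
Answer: 30281488/49 ≈ 6.1799e+5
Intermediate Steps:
J = 249/49 (J = (-101 - 646)/(17 - 164) = -747/(-147) = -747*(-1/147) = 249/49 ≈ 5.0816)
(J - 479)*(-1304) = (249/49 - 479)*(-1304) = -23222/49*(-1304) = 30281488/49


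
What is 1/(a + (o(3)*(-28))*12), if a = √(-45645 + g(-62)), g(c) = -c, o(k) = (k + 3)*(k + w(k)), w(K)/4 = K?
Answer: -30240/914503183 - I*√45583/914503183 ≈ -3.3067e-5 - 2.3346e-7*I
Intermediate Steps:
w(K) = 4*K
o(k) = 5*k*(3 + k) (o(k) = (k + 3)*(k + 4*k) = (3 + k)*(5*k) = 5*k*(3 + k))
a = I*√45583 (a = √(-45645 - 1*(-62)) = √(-45645 + 62) = √(-45583) = I*√45583 ≈ 213.5*I)
1/(a + (o(3)*(-28))*12) = 1/(I*√45583 + ((5*3*(3 + 3))*(-28))*12) = 1/(I*√45583 + ((5*3*6)*(-28))*12) = 1/(I*√45583 + (90*(-28))*12) = 1/(I*√45583 - 2520*12) = 1/(I*√45583 - 30240) = 1/(-30240 + I*√45583)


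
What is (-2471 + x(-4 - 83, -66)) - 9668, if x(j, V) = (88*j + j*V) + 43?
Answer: -14010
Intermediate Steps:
x(j, V) = 43 + 88*j + V*j (x(j, V) = (88*j + V*j) + 43 = 43 + 88*j + V*j)
(-2471 + x(-4 - 83, -66)) - 9668 = (-2471 + (43 + 88*(-4 - 83) - 66*(-4 - 83))) - 9668 = (-2471 + (43 + 88*(-87) - 66*(-87))) - 9668 = (-2471 + (43 - 7656 + 5742)) - 9668 = (-2471 - 1871) - 9668 = -4342 - 9668 = -14010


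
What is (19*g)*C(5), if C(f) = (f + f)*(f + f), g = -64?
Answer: -121600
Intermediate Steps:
C(f) = 4*f² (C(f) = (2*f)*(2*f) = 4*f²)
(19*g)*C(5) = (19*(-64))*(4*5²) = -4864*25 = -1216*100 = -121600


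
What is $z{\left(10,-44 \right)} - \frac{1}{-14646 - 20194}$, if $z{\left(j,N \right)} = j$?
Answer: $\frac{348401}{34840} \approx 10.0$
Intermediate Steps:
$z{\left(10,-44 \right)} - \frac{1}{-14646 - 20194} = 10 - \frac{1}{-14646 - 20194} = 10 - \frac{1}{-34840} = 10 - - \frac{1}{34840} = 10 + \frac{1}{34840} = \frac{348401}{34840}$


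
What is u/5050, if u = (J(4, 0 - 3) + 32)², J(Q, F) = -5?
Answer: 729/5050 ≈ 0.14436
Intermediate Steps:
u = 729 (u = (-5 + 32)² = 27² = 729)
u/5050 = 729/5050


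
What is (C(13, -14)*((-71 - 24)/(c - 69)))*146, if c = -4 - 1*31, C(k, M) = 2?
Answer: 6935/26 ≈ 266.73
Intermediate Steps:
c = -35 (c = -4 - 31 = -35)
(C(13, -14)*((-71 - 24)/(c - 69)))*146 = (2*((-71 - 24)/(-35 - 69)))*146 = (2*(-95/(-104)))*146 = (2*(-95*(-1/104)))*146 = (2*(95/104))*146 = (95/52)*146 = 6935/26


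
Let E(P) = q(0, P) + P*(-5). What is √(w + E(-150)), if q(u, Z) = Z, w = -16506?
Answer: I*√15906 ≈ 126.12*I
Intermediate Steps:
E(P) = -4*P (E(P) = P + P*(-5) = P - 5*P = -4*P)
√(w + E(-150)) = √(-16506 - 4*(-150)) = √(-16506 + 600) = √(-15906) = I*√15906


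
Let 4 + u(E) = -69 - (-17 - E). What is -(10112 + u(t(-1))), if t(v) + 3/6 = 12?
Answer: -20135/2 ≈ -10068.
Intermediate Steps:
t(v) = 23/2 (t(v) = -1/2 + 12 = 23/2)
u(E) = -56 + E (u(E) = -4 + (-69 - (-17 - E)) = -4 + (-69 + (17 + E)) = -4 + (-52 + E) = -56 + E)
-(10112 + u(t(-1))) = -(10112 + (-56 + 23/2)) = -(10112 - 89/2) = -1*20135/2 = -20135/2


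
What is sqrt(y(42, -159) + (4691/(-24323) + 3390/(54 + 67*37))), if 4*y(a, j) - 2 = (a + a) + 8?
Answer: sqrt(374198271988192626)/123220318 ≈ 4.9644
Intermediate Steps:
y(a, j) = 5/2 + a/2 (y(a, j) = 1/2 + ((a + a) + 8)/4 = 1/2 + (2*a + 8)/4 = 1/2 + (8 + 2*a)/4 = 1/2 + (2 + a/2) = 5/2 + a/2)
sqrt(y(42, -159) + (4691/(-24323) + 3390/(54 + 67*37))) = sqrt((5/2 + (1/2)*42) + (4691/(-24323) + 3390/(54 + 67*37))) = sqrt((5/2 + 21) + (4691*(-1/24323) + 3390/(54 + 2479))) = sqrt(47/2 + (-4691/24323 + 3390/2533)) = sqrt(47/2 + 70572667/61610159) = sqrt(3036822807/123220318) = sqrt(374198271988192626)/123220318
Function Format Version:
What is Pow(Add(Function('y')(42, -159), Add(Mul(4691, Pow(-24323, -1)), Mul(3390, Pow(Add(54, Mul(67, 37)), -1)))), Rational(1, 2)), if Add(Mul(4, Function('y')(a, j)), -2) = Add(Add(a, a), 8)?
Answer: Mul(Rational(1, 123220318), Pow(374198271988192626, Rational(1, 2))) ≈ 4.9644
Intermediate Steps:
Function('y')(a, j) = Add(Rational(5, 2), Mul(Rational(1, 2), a)) (Function('y')(a, j) = Add(Rational(1, 2), Mul(Rational(1, 4), Add(Add(a, a), 8))) = Add(Rational(1, 2), Mul(Rational(1, 4), Add(Mul(2, a), 8))) = Add(Rational(1, 2), Mul(Rational(1, 4), Add(8, Mul(2, a)))) = Add(Rational(1, 2), Add(2, Mul(Rational(1, 2), a))) = Add(Rational(5, 2), Mul(Rational(1, 2), a)))
Pow(Add(Function('y')(42, -159), Add(Mul(4691, Pow(-24323, -1)), Mul(3390, Pow(Add(54, Mul(67, 37)), -1)))), Rational(1, 2)) = Pow(Add(Add(Rational(5, 2), Mul(Rational(1, 2), 42)), Add(Mul(4691, Pow(-24323, -1)), Mul(3390, Pow(Add(54, Mul(67, 37)), -1)))), Rational(1, 2)) = Pow(Add(Add(Rational(5, 2), 21), Add(Mul(4691, Rational(-1, 24323)), Mul(3390, Pow(Add(54, 2479), -1)))), Rational(1, 2)) = Pow(Add(Rational(47, 2), Add(Rational(-4691, 24323), Mul(3390, Pow(2533, -1)))), Rational(1, 2)) = Pow(Add(Rational(47, 2), Add(Rational(-4691, 24323), Mul(3390, Rational(1, 2533)))), Rational(1, 2)) = Pow(Add(Rational(47, 2), Add(Rational(-4691, 24323), Rational(3390, 2533))), Rational(1, 2)) = Pow(Add(Rational(47, 2), Rational(70572667, 61610159)), Rational(1, 2)) = Pow(Rational(3036822807, 123220318), Rational(1, 2)) = Mul(Rational(1, 123220318), Pow(374198271988192626, Rational(1, 2)))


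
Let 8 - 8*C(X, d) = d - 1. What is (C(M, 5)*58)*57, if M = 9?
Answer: 1653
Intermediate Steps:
C(X, d) = 9/8 - d/8 (C(X, d) = 1 - (d - 1)/8 = 1 - (-1 + d)/8 = 1 + (⅛ - d/8) = 9/8 - d/8)
(C(M, 5)*58)*57 = ((9/8 - ⅛*5)*58)*57 = ((9/8 - 5/8)*58)*57 = ((½)*58)*57 = 29*57 = 1653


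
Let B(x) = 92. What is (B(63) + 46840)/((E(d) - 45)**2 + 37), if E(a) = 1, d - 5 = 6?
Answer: 46932/1973 ≈ 23.787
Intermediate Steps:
d = 11 (d = 5 + 6 = 11)
(B(63) + 46840)/((E(d) - 45)**2 + 37) = (92 + 46840)/((1 - 45)**2 + 37) = 46932/((-44)**2 + 37) = 46932/(1936 + 37) = 46932/1973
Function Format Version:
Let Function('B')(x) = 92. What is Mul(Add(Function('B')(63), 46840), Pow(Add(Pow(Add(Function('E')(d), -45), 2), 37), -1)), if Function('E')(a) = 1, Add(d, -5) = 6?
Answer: Rational(46932, 1973) ≈ 23.787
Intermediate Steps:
d = 11 (d = Add(5, 6) = 11)
Mul(Add(Function('B')(63), 46840), Pow(Add(Pow(Add(Function('E')(d), -45), 2), 37), -1)) = Mul(Add(92, 46840), Pow(Add(Pow(Add(1, -45), 2), 37), -1)) = Mul(46932, Pow(Add(Pow(-44, 2), 37), -1)) = Mul(46932, Pow(Add(1936, 37), -1)) = Mul(46932, Pow(1973, -1)) = Mul(46932, Rational(1, 1973)) = Rational(46932, 1973)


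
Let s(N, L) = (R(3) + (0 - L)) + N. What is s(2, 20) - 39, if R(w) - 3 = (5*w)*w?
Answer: -9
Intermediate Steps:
R(w) = 3 + 5*w² (R(w) = 3 + (5*w)*w = 3 + 5*w²)
s(N, L) = 48 + N - L (s(N, L) = ((3 + 5*3²) + (0 - L)) + N = ((3 + 5*9) - L) + N = ((3 + 45) - L) + N = (48 - L) + N = 48 + N - L)
s(2, 20) - 39 = (48 + 2 - 1*20) - 39 = (48 + 2 - 20) - 39 = 30 - 39 = -9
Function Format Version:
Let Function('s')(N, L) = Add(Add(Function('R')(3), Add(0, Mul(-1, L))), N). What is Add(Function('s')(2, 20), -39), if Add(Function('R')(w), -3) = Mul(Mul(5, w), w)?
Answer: -9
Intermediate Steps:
Function('R')(w) = Add(3, Mul(5, Pow(w, 2))) (Function('R')(w) = Add(3, Mul(Mul(5, w), w)) = Add(3, Mul(5, Pow(w, 2))))
Function('s')(N, L) = Add(48, N, Mul(-1, L)) (Function('s')(N, L) = Add(Add(Add(3, Mul(5, Pow(3, 2))), Add(0, Mul(-1, L))), N) = Add(Add(Add(3, Mul(5, 9)), Mul(-1, L)), N) = Add(Add(Add(3, 45), Mul(-1, L)), N) = Add(Add(48, Mul(-1, L)), N) = Add(48, N, Mul(-1, L)))
Add(Function('s')(2, 20), -39) = Add(Add(48, 2, Mul(-1, 20)), -39) = Add(Add(48, 2, -20), -39) = Add(30, -39) = -9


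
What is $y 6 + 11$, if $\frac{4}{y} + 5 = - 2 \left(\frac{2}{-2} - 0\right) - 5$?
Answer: $8$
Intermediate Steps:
$y = - \frac{1}{2}$ ($y = \frac{4}{-5 - \left(5 + 2 \left(\frac{2}{-2} - 0\right)\right)} = \frac{4}{-5 - \left(5 + 2 \left(2 \left(- \frac{1}{2}\right) + 0\right)\right)} = \frac{4}{-5 - \left(5 + 2 \left(-1 + 0\right)\right)} = \frac{4}{-5 - 3} = \frac{4}{-8} = 4 \left(- \frac{1}{8}\right) = - \frac{1}{2} \approx -0.5$)
$y 6 + 11 = \left(- \frac{1}{2}\right) 6 + 11 = -3 + 11 = 8$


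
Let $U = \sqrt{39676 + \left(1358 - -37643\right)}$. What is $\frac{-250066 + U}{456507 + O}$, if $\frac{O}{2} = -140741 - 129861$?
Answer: $\frac{250066}{84697} - \frac{\sqrt{78677}}{84697} \approx 2.9492$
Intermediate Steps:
$O = -541204$ ($O = 2 \left(-140741 - 129861\right) = 2 \left(-270602\right) = -541204$)
$U = \sqrt{78677}$ ($U = \sqrt{39676 + \left(1358 + 37643\right)} = \sqrt{39676 + 39001} = \sqrt{78677} \approx 280.49$)
$\frac{-250066 + U}{456507 + O} = \frac{-250066 + \sqrt{78677}}{456507 - 541204} = \frac{-250066 + \sqrt{78677}}{-84697} = \left(-250066 + \sqrt{78677}\right) \left(- \frac{1}{84697}\right) = \frac{250066}{84697} - \frac{\sqrt{78677}}{84697}$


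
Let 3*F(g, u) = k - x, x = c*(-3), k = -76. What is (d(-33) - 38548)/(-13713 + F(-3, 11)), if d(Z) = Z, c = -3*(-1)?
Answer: 115743/41206 ≈ 2.8089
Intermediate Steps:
c = 3
x = -9 (x = 3*(-3) = -9)
F(g, u) = -67/3 (F(g, u) = (-76 - 1*(-9))/3 = (-76 + 9)/3 = (1/3)*(-67) = -67/3)
(d(-33) - 38548)/(-13713 + F(-3, 11)) = (-33 - 38548)/(-13713 - 67/3) = -38581/(-41206/3) = -38581*(-3/41206) = 115743/41206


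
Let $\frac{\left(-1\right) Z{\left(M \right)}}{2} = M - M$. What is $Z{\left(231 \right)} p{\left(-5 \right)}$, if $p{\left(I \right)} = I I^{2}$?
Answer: $0$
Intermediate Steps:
$Z{\left(M \right)} = 0$ ($Z{\left(M \right)} = - 2 \left(M - M\right) = \left(-2\right) 0 = 0$)
$p{\left(I \right)} = I^{3}$
$Z{\left(231 \right)} p{\left(-5 \right)} = 0 \left(-5\right)^{3} = 0 \left(-125\right) = 0$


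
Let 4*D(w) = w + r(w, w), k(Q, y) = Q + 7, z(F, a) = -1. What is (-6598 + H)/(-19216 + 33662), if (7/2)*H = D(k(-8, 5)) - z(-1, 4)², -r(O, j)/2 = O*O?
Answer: -13197/28892 ≈ -0.45677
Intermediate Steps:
r(O, j) = -2*O² (r(O, j) = -2*O*O = -2*O²)
k(Q, y) = 7 + Q
D(w) = -w²/2 + w/4 (D(w) = (w - 2*w²)/4 = -w²/2 + w/4)
H = -½ (H = 2*((7 - 8)*(1 - 2*(7 - 8))/4 - 1*(-1)²)/7 = 2*((¼)*(-1)*(1 - 2*(-1)) - 1*1)/7 = 2*((¼)*(-1)*(1 + 2) - 1)/7 = 2*((¼)*(-1)*3 - 1)/7 = 2*(-¾ - 1)/7 = (2/7)*(-7/4) = -½ ≈ -0.50000)
(-6598 + H)/(-19216 + 33662) = (-6598 - ½)/(-19216 + 33662) = -13197/2/14446 = -13197/2*1/14446 = -13197/28892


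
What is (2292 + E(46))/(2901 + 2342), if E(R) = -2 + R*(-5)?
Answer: 2060/5243 ≈ 0.39290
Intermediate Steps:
E(R) = -2 - 5*R
(2292 + E(46))/(2901 + 2342) = (2292 + (-2 - 5*46))/(2901 + 2342) = (2292 + (-2 - 230))/5243 = (2292 - 232)*(1/5243) = 2060*(1/5243) = 2060/5243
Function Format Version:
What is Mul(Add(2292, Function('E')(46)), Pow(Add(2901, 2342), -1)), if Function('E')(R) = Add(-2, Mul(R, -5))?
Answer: Rational(2060, 5243) ≈ 0.39290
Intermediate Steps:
Function('E')(R) = Add(-2, Mul(-5, R))
Mul(Add(2292, Function('E')(46)), Pow(Add(2901, 2342), -1)) = Mul(Add(2292, Add(-2, Mul(-5, 46))), Pow(Add(2901, 2342), -1)) = Mul(Add(2292, Add(-2, -230)), Pow(5243, -1)) = Mul(Add(2292, -232), Rational(1, 5243)) = Mul(2060, Rational(1, 5243)) = Rational(2060, 5243)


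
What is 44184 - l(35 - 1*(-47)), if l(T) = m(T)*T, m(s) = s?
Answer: 37460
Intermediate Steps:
l(T) = T² (l(T) = T*T = T²)
44184 - l(35 - 1*(-47)) = 44184 - (35 - 1*(-47))² = 44184 - (35 + 47)² = 44184 - 1*82² = 44184 - 1*6724 = 44184 - 6724 = 37460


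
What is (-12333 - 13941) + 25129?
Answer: -1145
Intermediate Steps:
(-12333 - 13941) + 25129 = -26274 + 25129 = -1145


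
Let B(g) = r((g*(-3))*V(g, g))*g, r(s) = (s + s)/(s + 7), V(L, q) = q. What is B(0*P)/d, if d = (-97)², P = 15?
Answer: 0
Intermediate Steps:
r(s) = 2*s/(7 + s) (r(s) = (2*s)/(7 + s) = 2*s/(7 + s))
B(g) = -6*g³/(7 - 3*g²) (B(g) = (2*((g*(-3))*g)/(7 + (g*(-3))*g))*g = (2*((-3*g)*g)/(7 + (-3*g)*g))*g = (2*(-3*g²)/(7 - 3*g²))*g = (-6*g²/(7 - 3*g²))*g = -6*g³/(7 - 3*g²))
d = 9409
B(0*P)/d = (6*(0*15)³/(-7 + 3*(0*15)²))/9409 = (6*0³/(-7 + 3*0²))*(1/9409) = (6*0/(-7 + 3*0))*(1/9409) = (6*0/(-7 + 0))*(1/9409) = (6*0/(-7))*(1/9409) = (6*0*(-⅐))*(1/9409) = 0*(1/9409) = 0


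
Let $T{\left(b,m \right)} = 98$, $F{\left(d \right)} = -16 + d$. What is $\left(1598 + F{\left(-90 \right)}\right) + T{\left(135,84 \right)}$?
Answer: $1590$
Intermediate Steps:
$\left(1598 + F{\left(-90 \right)}\right) + T{\left(135,84 \right)} = \left(1598 - 106\right) + 98 = 1492 + 98 = 1590$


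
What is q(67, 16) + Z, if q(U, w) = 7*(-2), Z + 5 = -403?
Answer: -422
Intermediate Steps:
Z = -408 (Z = -5 - 403 = -408)
q(U, w) = -14
q(67, 16) + Z = -14 - 408 = -422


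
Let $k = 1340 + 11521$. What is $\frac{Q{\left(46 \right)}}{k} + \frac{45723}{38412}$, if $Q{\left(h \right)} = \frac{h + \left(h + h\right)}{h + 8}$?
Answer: $\frac{588141667}{494016732} \approx 1.1905$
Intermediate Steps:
$k = 12861$
$Q{\left(h \right)} = \frac{3 h}{8 + h}$ ($Q{\left(h \right)} = \frac{h + 2 h}{8 + h} = \frac{3 h}{8 + h}$)
$\frac{Q{\left(46 \right)}}{k} + \frac{45723}{38412} = \frac{3 \cdot 46 \frac{1}{8 + 46}}{12861} + \frac{45723}{38412} = 3 \cdot 46 \cdot \frac{1}{54} \cdot \frac{1}{12861} + 45723 \cdot \frac{1}{38412} = 3 \cdot 46 \cdot \frac{1}{54} \cdot \frac{1}{12861} + \frac{15241}{12804} = \frac{23}{9} \cdot \frac{1}{12861} + \frac{15241}{12804} = \frac{23}{115749} + \frac{15241}{12804} = \frac{588141667}{494016732}$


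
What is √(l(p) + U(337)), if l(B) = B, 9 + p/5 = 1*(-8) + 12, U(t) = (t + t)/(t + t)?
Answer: 2*I*√6 ≈ 4.899*I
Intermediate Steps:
U(t) = 1 (U(t) = (2*t)/((2*t)) = (2*t)*(1/(2*t)) = 1)
p = -25 (p = -45 + 5*(1*(-8) + 12) = -45 + 5*(-8 + 12) = -45 + 5*4 = -45 + 20 = -25)
√(l(p) + U(337)) = √(-25 + 1) = √(-24) = 2*I*√6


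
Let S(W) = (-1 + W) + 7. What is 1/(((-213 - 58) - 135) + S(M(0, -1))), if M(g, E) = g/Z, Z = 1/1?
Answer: -1/400 ≈ -0.0025000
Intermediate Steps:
Z = 1
M(g, E) = g (M(g, E) = g/1 = g*1 = g)
S(W) = 6 + W
1/(((-213 - 58) - 135) + S(M(0, -1))) = 1/(((-213 - 58) - 135) + (6 + 0)) = 1/((-271 - 135) + 6) = 1/(-406 + 6) = 1/(-400) = -1/400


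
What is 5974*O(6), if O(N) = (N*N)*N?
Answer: 1290384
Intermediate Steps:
O(N) = N³ (O(N) = N²*N = N³)
5974*O(6) = 5974*6³ = 5974*216 = 1290384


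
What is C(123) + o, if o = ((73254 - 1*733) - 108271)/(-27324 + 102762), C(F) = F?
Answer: 420142/3429 ≈ 122.53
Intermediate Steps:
o = -1625/3429 (o = ((73254 - 733) - 108271)/75438 = (72521 - 108271)*(1/75438) = -35750*1/75438 = -1625/3429 ≈ -0.47390)
C(123) + o = 123 - 1625/3429 = 420142/3429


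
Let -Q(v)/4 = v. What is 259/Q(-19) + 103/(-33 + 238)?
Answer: 60923/15580 ≈ 3.9103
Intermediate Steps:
Q(v) = -4*v
259/Q(-19) + 103/(-33 + 238) = 259/((-4*(-19))) + 103/(-33 + 238) = 259/76 + 103/205 = 60923/15580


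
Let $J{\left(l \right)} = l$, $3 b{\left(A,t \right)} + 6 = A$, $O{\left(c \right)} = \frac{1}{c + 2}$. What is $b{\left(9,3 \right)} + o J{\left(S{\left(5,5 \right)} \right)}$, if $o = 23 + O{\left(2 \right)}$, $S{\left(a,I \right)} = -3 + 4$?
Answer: $\frac{97}{4} \approx 24.25$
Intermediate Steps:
$S{\left(a,I \right)} = 1$
$O{\left(c \right)} = \frac{1}{2 + c}$
$b{\left(A,t \right)} = -2 + \frac{A}{3}$
$o = \frac{93}{4}$ ($o = 23 + \frac{1}{2 + 2} = 23 + \frac{1}{4} = \frac{93}{4} \approx 23.25$)
$b{\left(9,3 \right)} + o J{\left(S{\left(5,5 \right)} \right)} = \left(-2 + \frac{1}{3} \cdot 9\right) + \frac{93}{4} \cdot 1 = \left(-2 + 3\right) + \frac{93}{4} = 1 + \frac{93}{4} = \frac{97}{4}$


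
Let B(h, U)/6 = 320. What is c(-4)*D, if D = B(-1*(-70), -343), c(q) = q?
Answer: -7680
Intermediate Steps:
B(h, U) = 1920 (B(h, U) = 6*320 = 1920)
D = 1920
c(-4)*D = -4*1920 = -7680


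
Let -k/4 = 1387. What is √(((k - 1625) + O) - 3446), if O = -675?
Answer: I*√11294 ≈ 106.27*I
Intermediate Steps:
k = -5548 (k = -4*1387 = -5548)
√(((k - 1625) + O) - 3446) = √(((-5548 - 1625) - 675) - 3446) = √((-7173 - 675) - 3446) = √(-7848 - 3446) = √(-11294) = I*√11294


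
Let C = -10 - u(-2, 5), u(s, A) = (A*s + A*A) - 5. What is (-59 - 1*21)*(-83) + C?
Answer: 6620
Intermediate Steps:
u(s, A) = -5 + A² + A*s (u(s, A) = (A*s + A²) - 5 = (A² + A*s) - 5 = -5 + A² + A*s)
C = -20 (C = -10 - (-5 + 5² + 5*(-2)) = -10 - (-5 + 25 - 10) = -10 - 1*10 = -10 - 10 = -20)
(-59 - 1*21)*(-83) + C = (-59 - 1*21)*(-83) - 20 = (-59 - 21)*(-83) - 20 = -80*(-83) - 20 = 6640 - 20 = 6620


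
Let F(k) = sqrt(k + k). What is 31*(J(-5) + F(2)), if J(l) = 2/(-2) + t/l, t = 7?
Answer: -62/5 ≈ -12.400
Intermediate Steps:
F(k) = sqrt(2)*sqrt(k) (F(k) = sqrt(2*k) = sqrt(2)*sqrt(k))
J(l) = -1 + 7/l (J(l) = 2/(-2) + 7/l = 2*(-1/2) + 7/l = -1 + 7/l)
31*(J(-5) + F(2)) = 31*((7 - 1*(-5))/(-5) + sqrt(2)*sqrt(2)) = 31*(-(7 + 5)/5 + 2) = 31*(-1/5*12 + 2) = 31*(-12/5 + 2) = 31*(-2/5) = -62/5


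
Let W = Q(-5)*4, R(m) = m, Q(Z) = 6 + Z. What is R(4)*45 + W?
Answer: 184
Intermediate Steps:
W = 4 (W = (6 - 5)*4 = 1*4 = 4)
R(4)*45 + W = 4*45 + 4 = 180 + 4 = 184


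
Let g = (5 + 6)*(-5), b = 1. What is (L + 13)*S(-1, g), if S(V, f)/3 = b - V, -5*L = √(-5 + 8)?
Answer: 78 - 6*√3/5 ≈ 75.922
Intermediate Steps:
g = -55 (g = 11*(-5) = -55)
L = -√3/5 (L = -√(-5 + 8)/5 = -√3/5 ≈ -0.34641)
S(V, f) = 3 - 3*V (S(V, f) = 3*(1 - V) = 3 - 3*V)
(L + 13)*S(-1, g) = (-√3/5 + 13)*(3 - 3*(-1)) = (13 - √3/5)*(3 + 3) = (13 - √3/5)*6 = 78 - 6*√3/5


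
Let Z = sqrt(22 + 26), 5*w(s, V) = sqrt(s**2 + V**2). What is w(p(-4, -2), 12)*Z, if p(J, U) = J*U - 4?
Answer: 16*sqrt(30)/5 ≈ 17.527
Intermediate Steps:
p(J, U) = -4 + J*U
w(s, V) = sqrt(V**2 + s**2)/5 (w(s, V) = sqrt(s**2 + V**2)/5 = sqrt(V**2 + s**2)/5)
Z = 4*sqrt(3) (Z = sqrt(48) = 4*sqrt(3) ≈ 6.9282)
w(p(-4, -2), 12)*Z = (sqrt(12**2 + (-4 - 4*(-2))**2)/5)*(4*sqrt(3)) = (sqrt(144 + (-4 + 8)**2)/5)*(4*sqrt(3)) = (sqrt(144 + 4**2)/5)*(4*sqrt(3)) = (sqrt(144 + 16)/5)*(4*sqrt(3)) = (sqrt(160)/5)*(4*sqrt(3)) = ((4*sqrt(10))/5)*(4*sqrt(3)) = (4*sqrt(10)/5)*(4*sqrt(3)) = 16*sqrt(30)/5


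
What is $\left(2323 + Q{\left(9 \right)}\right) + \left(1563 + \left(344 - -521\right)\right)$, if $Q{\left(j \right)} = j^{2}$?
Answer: $4832$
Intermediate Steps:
$\left(2323 + Q{\left(9 \right)}\right) + \left(1563 + \left(344 - -521\right)\right) = \left(2323 + 9^{2}\right) + \left(1563 + \left(344 - -521\right)\right) = \left(2323 + 81\right) + \left(1563 + \left(344 + 521\right)\right) = 2404 + \left(1563 + 865\right) = 2404 + 2428 = 4832$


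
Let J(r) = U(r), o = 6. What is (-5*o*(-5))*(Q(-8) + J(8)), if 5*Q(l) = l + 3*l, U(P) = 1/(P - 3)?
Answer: -930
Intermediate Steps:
U(P) = 1/(-3 + P)
J(r) = 1/(-3 + r)
Q(l) = 4*l/5 (Q(l) = (l + 3*l)/5 = (4*l)/5 = 4*l/5)
(-5*o*(-5))*(Q(-8) + J(8)) = (-5*6*(-5))*((⅘)*(-8) + 1/(-3 + 8)) = (-30*(-5))*(-32/5 + 1/5) = 150*(-32/5 + ⅕) = 150*(-31/5) = -930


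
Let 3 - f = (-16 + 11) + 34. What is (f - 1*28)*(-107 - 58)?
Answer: 8910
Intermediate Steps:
f = -26 (f = 3 - ((-16 + 11) + 34) = 3 - (-5 + 34) = 3 - 1*29 = 3 - 29 = -26)
(f - 1*28)*(-107 - 58) = (-26 - 1*28)*(-107 - 58) = (-26 - 28)*(-165) = -54*(-165) = 8910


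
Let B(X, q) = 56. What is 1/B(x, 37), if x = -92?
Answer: 1/56 ≈ 0.017857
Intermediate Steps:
1/B(x, 37) = 1/56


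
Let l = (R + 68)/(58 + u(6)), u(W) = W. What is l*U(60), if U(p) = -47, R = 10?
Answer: -1833/32 ≈ -57.281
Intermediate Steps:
l = 39/32 (l = (10 + 68)/(58 + 6) = 78/64 = 78*(1/64) = 39/32 ≈ 1.2188)
l*U(60) = (39/32)*(-47) = -1833/32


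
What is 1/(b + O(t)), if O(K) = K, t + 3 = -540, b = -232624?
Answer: -1/233167 ≈ -4.2888e-6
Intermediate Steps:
t = -543 (t = -3 - 540 = -543)
1/(b + O(t)) = 1/(-232624 - 543) = 1/(-233167) = -1/233167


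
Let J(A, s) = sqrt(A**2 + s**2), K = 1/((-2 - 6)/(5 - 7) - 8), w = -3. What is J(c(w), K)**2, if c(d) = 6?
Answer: 577/16 ≈ 36.063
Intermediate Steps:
K = -1/4 (K = 1/(-8/(-2) - 8) = 1/(-8*(-1/2) - 8) = 1/(4 - 8) = 1/(-4) = -1/4 ≈ -0.25000)
J(c(w), K)**2 = (sqrt(6**2 + (-1/4)**2))**2 = (sqrt(36 + 1/16))**2 = (sqrt(577/16))**2 = (sqrt(577)/4)**2 = 577/16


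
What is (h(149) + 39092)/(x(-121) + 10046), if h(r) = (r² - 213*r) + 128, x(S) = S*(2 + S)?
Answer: 29684/24445 ≈ 1.2143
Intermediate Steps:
h(r) = 128 + r² - 213*r
(h(149) + 39092)/(x(-121) + 10046) = ((128 + 149² - 213*149) + 39092)/(-121*(2 - 121) + 10046) = ((128 + 22201 - 31737) + 39092)/(-121*(-119) + 10046) = (-9408 + 39092)/(14399 + 10046) = 29684/24445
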